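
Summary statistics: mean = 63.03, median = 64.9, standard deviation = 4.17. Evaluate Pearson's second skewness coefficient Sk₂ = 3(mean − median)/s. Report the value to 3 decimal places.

Sk₂ = 3(63.03 − 64.9) / 4.17 = 3 × -1.8700 / 4.17
    = -5.6100 / 4.17 ≈ -1.345

-1.345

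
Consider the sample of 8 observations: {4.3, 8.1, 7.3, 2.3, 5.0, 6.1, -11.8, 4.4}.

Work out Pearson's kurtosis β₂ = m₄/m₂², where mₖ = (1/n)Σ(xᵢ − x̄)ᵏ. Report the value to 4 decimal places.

5.2435

x̄ = 3.2125
Σ(xᵢ − x̄)² = 280.9288 ⇒ m₂ = 35.11609
Σ(xᵢ − x̄)⁴ = 51727.5330 ⇒ m₄ = 6465.94163
m₂² = 1233.14004
β₂ = m₄/m₂² = 6465.94163 / 1233.14004 ≈ 5.2435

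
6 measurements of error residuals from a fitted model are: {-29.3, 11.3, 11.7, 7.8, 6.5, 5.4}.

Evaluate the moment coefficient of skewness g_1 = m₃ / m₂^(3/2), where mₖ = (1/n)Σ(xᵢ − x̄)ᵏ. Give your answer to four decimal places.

x̄ = (-29.3 + 11.3 + 11.7 + 7.8 + 6.5 + 5.4) / 6 = 2.2333
deviations (xᵢ − x̄): -31.5333, 9.0667, 9.4667, 5.5667, 4.2667, 3.1667
Σ(xᵢ − x̄)² = 1225.3933 ⇒ m₂ = 1225.3933/6 = 204.23222
Σ(xᵢ − x̄)³ = -29479.5776 ⇒ m₃ = -29479.5776/6 = -4913.26293
m₂^(3/2) = 204.23222^(1.5) = 2918.67941
g_1 = m₃ / m₂^(3/2) = -4913.26293 / 2918.67941 ≈ -1.6834

-1.6834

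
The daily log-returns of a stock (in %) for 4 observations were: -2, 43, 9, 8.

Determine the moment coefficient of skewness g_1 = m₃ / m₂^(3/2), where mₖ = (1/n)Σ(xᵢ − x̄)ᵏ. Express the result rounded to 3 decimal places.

0.926

x̄ = (-2 + 43 + 9 + 8) / 4 = 14.5000
deviations (xᵢ − x̄): -16.5000, 28.5000, -5.5000, -6.5000
Σ(xᵢ − x̄)² = 1157.0000 ⇒ m₂ = 1157.0000/4 = 289.25000
Σ(xᵢ − x̄)³ = 18216.0000 ⇒ m₃ = 18216.0000/4 = 4554.00000
m₂^(3/2) = 289.25000^(1.5) = 4919.37638
g_1 = m₃ / m₂^(3/2) = 4554.00000 / 4919.37638 ≈ 0.926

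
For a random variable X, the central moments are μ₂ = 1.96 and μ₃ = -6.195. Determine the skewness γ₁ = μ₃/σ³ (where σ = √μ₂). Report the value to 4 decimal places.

-2.2577

σ = √μ₂ = √1.96 = 1.40000
σ³ = μ₂^(3/2) = 2.74400
γ₁ = μ₃/σ³ = -6.195 / 2.74400 ≈ -2.2577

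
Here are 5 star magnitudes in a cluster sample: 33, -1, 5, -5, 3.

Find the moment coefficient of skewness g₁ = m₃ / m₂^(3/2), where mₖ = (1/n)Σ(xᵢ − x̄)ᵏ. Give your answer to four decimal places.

1.2557

x̄ = (33 - 1 + 5 - 5 + 3) / 5 = 7.0000
deviations (xᵢ − x̄): 26.0000, -8.0000, -2.0000, -12.0000, -4.0000
Σ(xᵢ − x̄)² = 904.0000 ⇒ m₂ = 904.0000/5 = 180.80000
Σ(xᵢ − x̄)³ = 15264.0000 ⇒ m₃ = 15264.0000/5 = 3052.80000
m₂^(3/2) = 180.80000^(1.5) = 2431.07098
g₁ = m₃ / m₂^(3/2) = 3052.80000 / 2431.07098 ≈ 1.2557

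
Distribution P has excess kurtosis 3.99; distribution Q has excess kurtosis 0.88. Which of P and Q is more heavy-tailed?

P

Higher excess kurtosis ⇒ heavier tails relative to the normal distribution.
3.99 vs 0.88: the larger is 3.99, so P has heavier tails.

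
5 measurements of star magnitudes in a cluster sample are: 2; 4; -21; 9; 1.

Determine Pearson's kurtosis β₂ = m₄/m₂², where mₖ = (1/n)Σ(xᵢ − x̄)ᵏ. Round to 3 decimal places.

2.949

x̄ = -1.0000
Σ(xᵢ − x̄)² = 538.0000 ⇒ m₂ = 107.60000
Σ(xᵢ − x̄)⁴ = 170722.0000 ⇒ m₄ = 34144.40000
m₂² = 11577.76000
β₂ = m₄/m₂² = 34144.40000 / 11577.76000 ≈ 2.949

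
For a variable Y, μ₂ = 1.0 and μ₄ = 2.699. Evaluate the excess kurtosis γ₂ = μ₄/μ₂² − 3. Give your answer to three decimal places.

-0.301

μ₂² = 1.0² = 1.00000
μ₄/μ₂² = 2.699 / 1.00000 = 2.69900
γ₂ = 2.69900 − 3 ≈ -0.301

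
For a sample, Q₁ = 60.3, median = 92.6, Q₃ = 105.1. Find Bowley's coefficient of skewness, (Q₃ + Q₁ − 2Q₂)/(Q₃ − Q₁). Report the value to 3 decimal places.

numerator: Q₃ + Q₁ − 2Q₂ = 105.1 + 60.3 − 2×92.6 = -19.8000
denominator: Q₃ − Q₁ = 105.1 − 60.3 = 44.8000
Bowley skewness = -19.8000 / 44.8000 ≈ -0.442

-0.442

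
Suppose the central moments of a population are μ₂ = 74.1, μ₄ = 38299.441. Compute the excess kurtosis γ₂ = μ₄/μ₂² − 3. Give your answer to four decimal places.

3.9752

μ₂² = 74.1² = 5490.81000
μ₄/μ₂² = 38299.441 / 5490.81000 = 6.97519
γ₂ = 6.97519 − 3 ≈ 3.9752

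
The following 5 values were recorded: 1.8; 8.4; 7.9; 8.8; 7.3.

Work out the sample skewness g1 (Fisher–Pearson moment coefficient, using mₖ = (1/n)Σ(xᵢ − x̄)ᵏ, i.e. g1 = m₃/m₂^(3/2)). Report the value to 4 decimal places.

-1.3606

x̄ = (1.8 + 8.4 + 7.9 + 8.8 + 7.3) / 5 = 6.8400
deviations (xᵢ − x̄): -5.0400, 1.5600, 1.0600, 1.9600, 0.4600
Σ(xᵢ − x̄)² = 33.0120 ⇒ m₂ = 33.0120/5 = 6.60240
Σ(xᵢ − x̄)³ = -115.4098 ⇒ m₃ = -115.4098/5 = -23.08195
m₂^(3/2) = 6.60240^(1.5) = 16.96496
g1 = m₃ / m₂^(3/2) = -23.08195 / 16.96496 ≈ -1.3606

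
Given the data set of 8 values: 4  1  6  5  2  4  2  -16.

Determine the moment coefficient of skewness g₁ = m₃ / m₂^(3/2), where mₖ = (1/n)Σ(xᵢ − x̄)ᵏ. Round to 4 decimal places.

x̄ = (4 + 1 + 6 + 5 + 2 + 4 + 2 - 16) / 8 = 1.0000
deviations (xᵢ − x̄): 3.0000, 0.0000, 5.0000, 4.0000, 1.0000, 3.0000, 1.0000, -17.0000
Σ(xᵢ − x̄)² = 350.0000 ⇒ m₂ = 350.0000/8 = 43.75000
Σ(xᵢ − x̄)³ = -4668.0000 ⇒ m₃ = -4668.0000/8 = -583.50000
m₂^(3/2) = 43.75000^(1.5) = 289.37905
g₁ = m₃ / m₂^(3/2) = -583.50000 / 289.37905 ≈ -2.0164

-2.0164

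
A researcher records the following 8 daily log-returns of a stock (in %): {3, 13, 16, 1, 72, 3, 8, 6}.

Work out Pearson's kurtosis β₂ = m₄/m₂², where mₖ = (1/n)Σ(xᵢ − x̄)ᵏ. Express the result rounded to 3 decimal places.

5.599

x̄ = 15.2500
Σ(xᵢ − x̄)² = 3867.5000 ⇒ m₂ = 483.43750
Σ(xᵢ − x̄)⁴ = 10468404.4063 ⇒ m₄ = 1308550.55078
m₂² = 233711.81641
β₂ = m₄/m₂² = 1308550.55078 / 233711.81641 ≈ 5.599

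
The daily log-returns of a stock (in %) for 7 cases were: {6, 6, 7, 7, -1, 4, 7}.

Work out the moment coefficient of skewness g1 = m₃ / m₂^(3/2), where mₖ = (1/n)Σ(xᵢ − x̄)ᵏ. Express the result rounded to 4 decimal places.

x̄ = (6 + 6 + 7 + 7 - 1 + 4 + 7) / 7 = 5.1429
deviations (xᵢ − x̄): 0.8571, 0.8571, 1.8571, 1.8571, -6.1429, -1.1429, 1.8571
Σ(xᵢ − x̄)² = 50.8571 ⇒ m₂ = 50.8571/7 = 7.26531
Σ(xᵢ − x̄)³ = -212.8163 ⇒ m₃ = -212.8163/7 = -30.40233
m₂^(3/2) = 7.26531^(1.5) = 19.58307
g1 = m₃ / m₂^(3/2) = -30.40233 / 19.58307 ≈ -1.5525

-1.5525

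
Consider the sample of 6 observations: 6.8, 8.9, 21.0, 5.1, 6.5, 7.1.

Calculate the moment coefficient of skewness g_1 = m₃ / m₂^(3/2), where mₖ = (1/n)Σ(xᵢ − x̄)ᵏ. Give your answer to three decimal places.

1.621

x̄ = (6.8 + 8.9 + 21.0 + 5.1 + 6.5 + 7.1) / 6 = 9.2333
deviations (xᵢ − x̄): -2.4333, -0.3333, 11.7667, -4.1333, -2.7333, -2.1333
Σ(xᵢ − x̄)² = 173.5933 ⇒ m₂ = 173.5933/6 = 28.93222
Σ(xᵢ − x̄)³ = 1513.9564 ⇒ m₃ = 1513.9564/6 = 252.32607
m₂^(3/2) = 28.93222^(1.5) = 155.62261
g_1 = m₃ / m₂^(3/2) = 252.32607 / 155.62261 ≈ 1.621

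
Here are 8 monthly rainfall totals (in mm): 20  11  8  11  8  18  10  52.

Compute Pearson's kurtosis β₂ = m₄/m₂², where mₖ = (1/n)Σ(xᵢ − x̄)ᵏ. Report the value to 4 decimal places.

x̄ = 17.2500
Σ(xᵢ − x̄)² = 1517.5000 ⇒ m₂ = 189.68750
Σ(xᵢ − x̄)⁴ = 1478721.1563 ⇒ m₄ = 184840.14453
m₂² = 35981.34766
β₂ = m₄/m₂² = 184840.14453 / 35981.34766 ≈ 5.1371

5.1371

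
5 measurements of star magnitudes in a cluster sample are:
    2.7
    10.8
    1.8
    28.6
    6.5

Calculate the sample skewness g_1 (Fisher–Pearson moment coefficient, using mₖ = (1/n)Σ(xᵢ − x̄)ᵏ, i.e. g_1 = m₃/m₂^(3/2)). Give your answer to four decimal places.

1.1371

x̄ = (2.7 + 10.8 + 1.8 + 28.6 + 6.5) / 5 = 10.0800
deviations (xᵢ − x̄): -7.3800, 0.7200, -8.2800, 18.5200, -3.5800
Σ(xᵢ − x̄)² = 479.3480 ⇒ m₂ = 479.3480/5 = 95.86960
Σ(xᵢ − x̄)³ = 5337.0619 ⇒ m₃ = 5337.0619/5 = 1067.41238
m₂^(3/2) = 95.86960^(1.5) = 938.68823
g_1 = m₃ / m₂^(3/2) = 1067.41238 / 938.68823 ≈ 1.1371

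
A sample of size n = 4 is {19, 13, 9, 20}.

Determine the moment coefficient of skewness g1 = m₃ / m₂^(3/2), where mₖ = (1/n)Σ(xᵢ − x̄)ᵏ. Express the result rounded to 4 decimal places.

x̄ = (19 + 13 + 9 + 20) / 4 = 15.2500
deviations (xᵢ − x̄): 3.7500, -2.2500, -6.2500, 4.7500
Σ(xᵢ − x̄)² = 80.7500 ⇒ m₂ = 80.7500/4 = 20.18750
Σ(xᵢ − x̄)³ = -95.6250 ⇒ m₃ = -95.6250/4 = -23.90625
m₂^(3/2) = 20.18750^(1.5) = 90.70345
g1 = m₃ / m₂^(3/2) = -23.90625 / 90.70345 ≈ -0.2636

-0.2636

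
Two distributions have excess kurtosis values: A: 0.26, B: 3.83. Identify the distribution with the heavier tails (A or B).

B

Higher excess kurtosis ⇒ heavier tails relative to the normal distribution.
0.26 vs 3.83: the larger is 3.83, so B has heavier tails.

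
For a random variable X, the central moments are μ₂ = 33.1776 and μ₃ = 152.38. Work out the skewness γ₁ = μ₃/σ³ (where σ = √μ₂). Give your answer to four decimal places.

0.7974

σ = √μ₂ = √33.1776 = 5.76000
σ³ = μ₂^(3/2) = 191.10298
γ₁ = μ₃/σ³ = 152.38 / 191.10298 ≈ 0.7974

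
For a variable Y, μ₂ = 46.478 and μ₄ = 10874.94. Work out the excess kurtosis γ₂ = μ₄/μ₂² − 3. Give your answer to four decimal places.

2.0342

μ₂² = 46.478² = 2160.20448
μ₄/μ₂² = 10874.94 / 2160.20448 = 5.03422
γ₂ = 5.03422 − 3 ≈ 2.0342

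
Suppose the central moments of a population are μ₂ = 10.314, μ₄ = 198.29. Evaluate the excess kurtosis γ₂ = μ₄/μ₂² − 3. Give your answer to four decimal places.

μ₂² = 10.314² = 106.37860
μ₄/μ₂² = 198.29 / 106.37860 = 1.86400
γ₂ = 1.86400 − 3 ≈ -1.1360

-1.1360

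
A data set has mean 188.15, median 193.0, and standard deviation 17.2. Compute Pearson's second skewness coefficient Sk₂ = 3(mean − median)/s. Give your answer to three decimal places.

-0.846

Sk₂ = 3(188.15 − 193.0) / 17.2 = 3 × -4.8500 / 17.2
    = -14.5500 / 17.2 ≈ -0.846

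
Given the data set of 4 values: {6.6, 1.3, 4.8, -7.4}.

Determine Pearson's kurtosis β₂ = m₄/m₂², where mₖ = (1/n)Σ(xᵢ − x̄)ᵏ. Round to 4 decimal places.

1.9952

x̄ = 1.3250
Σ(xᵢ − x̄)² = 116.0275 ⇒ m₂ = 29.00688
Σ(xᵢ − x̄)⁴ = 6715.1969 ⇒ m₄ = 1678.79923
m₂² = 841.39880
β₂ = m₄/m₂² = 1678.79923 / 841.39880 ≈ 1.9952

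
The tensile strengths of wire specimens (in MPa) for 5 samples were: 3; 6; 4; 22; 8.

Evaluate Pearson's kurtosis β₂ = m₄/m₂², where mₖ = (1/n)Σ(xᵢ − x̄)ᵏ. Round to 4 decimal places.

2.9466

x̄ = 8.6000
Σ(xᵢ − x̄)² = 239.2000 ⇒ m₂ = 47.84000
Σ(xᵢ − x̄)⁴ = 33718.8160 ⇒ m₄ = 6743.76320
m₂² = 2288.66560
β₂ = m₄/m₂² = 6743.76320 / 2288.66560 ≈ 2.9466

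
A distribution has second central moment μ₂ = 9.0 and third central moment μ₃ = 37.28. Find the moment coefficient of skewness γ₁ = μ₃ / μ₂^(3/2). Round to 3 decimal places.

σ = √μ₂ = √9.0 = 3.00000
σ³ = μ₂^(3/2) = 27.00000
γ₁ = μ₃/σ³ = 37.28 / 27.00000 ≈ 1.381

1.381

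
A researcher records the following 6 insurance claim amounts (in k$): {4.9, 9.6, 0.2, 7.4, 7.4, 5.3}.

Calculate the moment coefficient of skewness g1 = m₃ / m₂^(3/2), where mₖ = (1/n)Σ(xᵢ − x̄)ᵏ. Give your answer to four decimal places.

-0.7412

x̄ = (4.9 + 9.6 + 0.2 + 7.4 + 7.4 + 5.3) / 6 = 5.8000
deviations (xᵢ − x̄): -0.9000, 3.8000, -5.6000, 1.6000, 1.6000, -0.5000
Σ(xᵢ − x̄)² = 51.9800 ⇒ m₂ = 51.9800/6 = 8.66333
Σ(xᵢ − x̄)³ = -113.4060 ⇒ m₃ = -113.4060/6 = -18.90100
m₂^(3/2) = 8.66333^(1.5) = 25.49926
g1 = m₃ / m₂^(3/2) = -18.90100 / 25.49926 ≈ -0.7412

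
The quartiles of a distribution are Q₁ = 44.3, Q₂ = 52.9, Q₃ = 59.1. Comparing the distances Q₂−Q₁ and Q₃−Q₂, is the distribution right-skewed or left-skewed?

Q₂ − Q₁ = 8.6;  Q₃ − Q₂ = 6.2
Q₂ − Q₁ > Q₃ − Q₂ ⇒ the lower half is more spread out ⇒ left-skewed.

left-skewed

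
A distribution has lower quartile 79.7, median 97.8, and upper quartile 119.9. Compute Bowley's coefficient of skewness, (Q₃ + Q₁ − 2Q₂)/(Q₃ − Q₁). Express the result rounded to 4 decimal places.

0.0995

numerator: Q₃ + Q₁ − 2Q₂ = 119.9 + 79.7 − 2×97.8 = 4.0000
denominator: Q₃ − Q₁ = 119.9 − 79.7 = 40.2000
Bowley skewness = 4.0000 / 40.2000 ≈ 0.0995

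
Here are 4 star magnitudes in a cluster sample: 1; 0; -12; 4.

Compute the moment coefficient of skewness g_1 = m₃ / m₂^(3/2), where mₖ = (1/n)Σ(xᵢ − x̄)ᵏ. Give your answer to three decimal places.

-0.949

x̄ = (1 + 0 - 12 + 4) / 4 = -1.7500
deviations (xᵢ − x̄): 2.7500, 1.7500, -10.2500, 5.7500
Σ(xᵢ − x̄)² = 148.7500 ⇒ m₂ = 148.7500/4 = 37.18750
Σ(xᵢ − x̄)³ = -860.6250 ⇒ m₃ = -860.6250/4 = -215.15625
m₂^(3/2) = 37.18750^(1.5) = 226.77516
g_1 = m₃ / m₂^(3/2) = -215.15625 / 226.77516 ≈ -0.949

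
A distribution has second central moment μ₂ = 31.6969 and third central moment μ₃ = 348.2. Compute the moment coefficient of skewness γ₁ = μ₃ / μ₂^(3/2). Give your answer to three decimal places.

σ = √μ₂ = √31.6969 = 5.63000
σ³ = μ₂^(3/2) = 178.45355
γ₁ = μ₃/σ³ = 348.2 / 178.45355 ≈ 1.951

1.951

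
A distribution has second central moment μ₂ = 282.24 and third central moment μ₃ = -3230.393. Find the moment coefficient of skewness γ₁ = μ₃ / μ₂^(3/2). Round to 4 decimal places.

σ = √μ₂ = √282.24 = 16.80000
σ³ = μ₂^(3/2) = 4741.63200
γ₁ = μ₃/σ³ = -3230.393 / 4741.63200 ≈ -0.6813

-0.6813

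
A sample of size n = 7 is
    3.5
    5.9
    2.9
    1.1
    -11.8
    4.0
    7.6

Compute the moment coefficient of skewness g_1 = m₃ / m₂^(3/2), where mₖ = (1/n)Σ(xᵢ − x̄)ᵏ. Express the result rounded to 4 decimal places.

x̄ = (3.5 + 5.9 + 2.9 + 1.1 - 11.8 + 4.0 + 7.6) / 7 = 1.8857
deviations (xᵢ − x̄): 1.6143, 4.0143, 1.0143, -0.7857, -13.6857, 2.1143, 5.7143
Σ(xᵢ − x̄)² = 244.7886 ⇒ m₂ = 244.7886/7 = 34.96980
Σ(xᵢ − x̄)³ = -2297.8240 ⇒ m₃ = -2297.8240/7 = -328.26058
m₂^(3/2) = 34.96980^(1.5) = 206.79482
g_1 = m₃ / m₂^(3/2) = -328.26058 / 206.79482 ≈ -1.5874

-1.5874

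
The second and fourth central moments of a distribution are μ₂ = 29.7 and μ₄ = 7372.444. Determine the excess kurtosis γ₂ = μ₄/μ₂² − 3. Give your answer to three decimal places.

5.358

μ₂² = 29.7² = 882.09000
μ₄/μ₂² = 7372.444 / 882.09000 = 8.35793
γ₂ = 8.35793 − 3 ≈ 5.358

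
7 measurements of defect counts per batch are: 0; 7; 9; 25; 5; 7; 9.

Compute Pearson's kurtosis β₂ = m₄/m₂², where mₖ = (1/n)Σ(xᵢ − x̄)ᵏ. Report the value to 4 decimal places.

3.9945

x̄ = 8.8571
Σ(xᵢ − x̄)² = 360.8571 ⇒ m₂ = 51.55102
Σ(xᵢ − x̄)⁴ = 74307.4810 ⇒ m₄ = 10615.35444
m₂² = 2657.50771
β₂ = m₄/m₂² = 10615.35444 / 2657.50771 ≈ 3.9945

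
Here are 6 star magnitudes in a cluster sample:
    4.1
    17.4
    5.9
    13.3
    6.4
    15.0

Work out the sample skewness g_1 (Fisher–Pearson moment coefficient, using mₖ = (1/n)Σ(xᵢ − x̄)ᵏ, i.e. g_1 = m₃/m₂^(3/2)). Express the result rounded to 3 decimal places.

0.106

x̄ = (4.1 + 17.4 + 5.9 + 13.3 + 6.4 + 15.0) / 6 = 10.3500
deviations (xᵢ − x̄): -6.2500, 7.0500, -4.4500, 2.9500, -3.9500, 4.6500
Σ(xᵢ − x̄)² = 154.4950 ⇒ m₂ = 154.4950/6 = 25.74917
Σ(xᵢ − x̄)³ = 82.7280 ⇒ m₃ = 82.7280/6 = 13.78800
m₂^(3/2) = 25.74917^(1.5) = 130.66064
g_1 = m₃ / m₂^(3/2) = 13.78800 / 130.66064 ≈ 0.106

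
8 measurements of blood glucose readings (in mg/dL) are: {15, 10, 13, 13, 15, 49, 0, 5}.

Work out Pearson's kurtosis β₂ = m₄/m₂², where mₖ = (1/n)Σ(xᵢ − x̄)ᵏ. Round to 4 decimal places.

x̄ = 15.0000
Σ(xᵢ − x̄)² = 1514.0000 ⇒ m₂ = 189.25000
Σ(xᵢ − x̄)⁴ = 1397618.0000 ⇒ m₄ = 174702.25000
m₂² = 35815.56250
β₂ = m₄/m₂² = 174702.25000 / 35815.56250 ≈ 4.8778

4.8778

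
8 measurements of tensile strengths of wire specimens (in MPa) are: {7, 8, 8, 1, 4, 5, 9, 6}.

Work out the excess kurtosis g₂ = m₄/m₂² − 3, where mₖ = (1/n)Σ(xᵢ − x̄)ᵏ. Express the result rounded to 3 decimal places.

x̄ = 6.0000
Σ(xᵢ − x̄)² = 48.0000 ⇒ m₂ = 6.00000
Σ(xᵢ − x̄)⁴ = 756.0000 ⇒ m₄ = 94.50000
m₂² = 36.00000
g₂ = m₄/m₂² − 3 = 2.62500 − 3 ≈ -0.375

-0.375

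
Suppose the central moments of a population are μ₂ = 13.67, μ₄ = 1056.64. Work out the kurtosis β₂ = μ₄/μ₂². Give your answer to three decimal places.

μ₂² = 13.67² = 186.86890
μ₄/μ₂² = 1056.64 / 186.86890 = 5.65445
β₂ ≈ 5.654

5.654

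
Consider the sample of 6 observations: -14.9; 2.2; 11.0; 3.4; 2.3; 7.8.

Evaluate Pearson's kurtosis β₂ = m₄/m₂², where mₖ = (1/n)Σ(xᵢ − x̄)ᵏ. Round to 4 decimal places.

x̄ = 1.9667
Σ(xᵢ − x̄)² = 402.3333 ⇒ m₂ = 67.05556
Σ(xᵢ − x̄)⁴ = 88752.2662 ⇒ m₄ = 14792.04436
m₂² = 4496.44753
β₂ = m₄/m₂² = 14792.04436 / 4496.44753 ≈ 3.2897

3.2897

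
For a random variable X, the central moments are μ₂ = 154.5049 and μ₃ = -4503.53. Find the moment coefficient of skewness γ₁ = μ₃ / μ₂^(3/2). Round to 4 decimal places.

-2.3450

σ = √μ₂ = √154.5049 = 12.43000
σ³ = μ₂^(3/2) = 1920.49591
γ₁ = μ₃/σ³ = -4503.53 / 1920.49591 ≈ -2.3450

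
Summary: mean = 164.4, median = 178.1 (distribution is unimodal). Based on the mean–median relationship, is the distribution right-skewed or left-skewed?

mean − median = 164.4 − 178.1 = -13.7
mean < median ⇒ the longer tail is on the left ⇒ left-skewed (negatively skewed).

left-skewed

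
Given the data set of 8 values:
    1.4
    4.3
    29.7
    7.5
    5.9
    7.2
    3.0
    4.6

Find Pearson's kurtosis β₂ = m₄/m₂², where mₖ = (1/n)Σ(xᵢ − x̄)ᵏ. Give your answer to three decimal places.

5.579

x̄ = 7.9500
Σ(xᵢ − x̄)² = 569.9800 ⇒ m₂ = 71.24750
Σ(xᵢ − x̄)⁴ = 226550.5779 ⇒ m₄ = 28318.82223
m₂² = 5076.20626
β₂ = m₄/m₂² = 28318.82223 / 5076.20626 ≈ 5.579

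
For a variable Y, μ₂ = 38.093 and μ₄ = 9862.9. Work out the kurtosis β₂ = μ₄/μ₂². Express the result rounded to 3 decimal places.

6.797

μ₂² = 38.093² = 1451.07665
μ₄/μ₂² = 9862.9 / 1451.07665 = 6.79695
β₂ ≈ 6.797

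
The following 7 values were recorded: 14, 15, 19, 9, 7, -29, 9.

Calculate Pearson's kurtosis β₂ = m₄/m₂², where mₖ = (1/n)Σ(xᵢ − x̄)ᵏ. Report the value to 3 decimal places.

x̄ = 6.2857
Σ(xᵢ − x̄)² = 1557.4286 ⇒ m₂ = 222.48980
Σ(xᵢ − x̄)⁴ = 1585776.9621 ⇒ m₄ = 226539.56601
m₂² = 49501.70929
β₂ = m₄/m₂² = 226539.56601 / 49501.70929 ≈ 4.576

4.576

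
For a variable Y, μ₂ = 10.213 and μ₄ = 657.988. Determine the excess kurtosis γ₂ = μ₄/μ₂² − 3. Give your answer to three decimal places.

μ₂² = 10.213² = 104.30537
μ₄/μ₂² = 657.988 / 104.30537 = 6.30829
γ₂ = 6.30829 − 3 ≈ 3.308

3.308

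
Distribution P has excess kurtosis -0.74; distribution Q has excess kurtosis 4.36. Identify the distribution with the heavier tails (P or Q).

Q

Higher excess kurtosis ⇒ heavier tails relative to the normal distribution.
-0.74 vs 4.36: the larger is 4.36, so Q has heavier tails. (Q is leptokurtic — heavier-than-normal tails; the other is platykurtic.)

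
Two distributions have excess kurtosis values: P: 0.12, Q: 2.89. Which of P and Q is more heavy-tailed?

Higher excess kurtosis ⇒ heavier tails relative to the normal distribution.
0.12 vs 2.89: the larger is 2.89, so Q has heavier tails.

Q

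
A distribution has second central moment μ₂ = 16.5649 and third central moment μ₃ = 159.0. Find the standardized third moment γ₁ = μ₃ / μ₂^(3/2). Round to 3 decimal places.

2.358

σ = √μ₂ = √16.5649 = 4.07000
σ³ = μ₂^(3/2) = 67.41914
γ₁ = μ₃/σ³ = 159.0 / 67.41914 ≈ 2.358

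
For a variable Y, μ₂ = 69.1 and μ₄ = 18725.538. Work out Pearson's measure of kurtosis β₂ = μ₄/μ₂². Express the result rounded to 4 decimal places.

μ₂² = 69.1² = 4774.81000
μ₄/μ₂² = 18725.538 / 4774.81000 = 3.92173
β₂ ≈ 3.9217

3.9217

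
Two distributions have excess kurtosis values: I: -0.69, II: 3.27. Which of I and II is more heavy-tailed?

II

Higher excess kurtosis ⇒ heavier tails relative to the normal distribution.
-0.69 vs 3.27: the larger is 3.27, so II has heavier tails. (II is leptokurtic — heavier-than-normal tails; the other is platykurtic.)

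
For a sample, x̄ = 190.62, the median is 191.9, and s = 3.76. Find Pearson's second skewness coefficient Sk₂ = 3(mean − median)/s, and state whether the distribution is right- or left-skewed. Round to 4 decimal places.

Sk₂ = 3(190.62 − 191.9) / 3.76 = 3 × -1.2800 / 3.76
    = -3.8400 / 3.76 ≈ -1.0213
Sk₂ < 0 ⇒ mean < median ⇒ left-skewed (negative skew).

-1.0213, left-skewed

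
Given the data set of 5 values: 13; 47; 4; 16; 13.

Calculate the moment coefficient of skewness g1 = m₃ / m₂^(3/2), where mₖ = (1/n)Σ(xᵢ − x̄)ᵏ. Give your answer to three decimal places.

x̄ = (13 + 47 + 4 + 16 + 13) / 5 = 18.6000
deviations (xᵢ − x̄): -5.6000, 28.4000, -14.6000, -2.6000, -5.6000
Σ(xᵢ − x̄)² = 1089.2000 ⇒ m₂ = 1089.2000/5 = 217.84000
Σ(xᵢ − x̄)³ = 19425.3600 ⇒ m₃ = 19425.3600/5 = 3885.07200
m₂^(3/2) = 217.84000^(1.5) = 3215.18852
g1 = m₃ / m₂^(3/2) = 3885.07200 / 3215.18852 ≈ 1.208

1.208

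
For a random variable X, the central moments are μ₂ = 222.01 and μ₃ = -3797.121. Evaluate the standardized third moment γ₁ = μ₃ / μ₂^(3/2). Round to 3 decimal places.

σ = √μ₂ = √222.01 = 14.90000
σ³ = μ₂^(3/2) = 3307.94900
γ₁ = μ₃/σ³ = -3797.121 / 3307.94900 ≈ -1.148

-1.148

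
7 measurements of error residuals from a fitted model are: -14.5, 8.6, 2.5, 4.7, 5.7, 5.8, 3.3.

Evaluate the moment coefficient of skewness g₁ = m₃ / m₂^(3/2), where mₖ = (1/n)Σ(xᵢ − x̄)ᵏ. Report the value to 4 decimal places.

-1.7565

x̄ = (-14.5 + 8.6 + 2.5 + 4.7 + 5.7 + 5.8 + 3.3) / 7 = 2.3000
deviations (xᵢ − x̄): -16.8000, 6.3000, 0.2000, 2.4000, 3.4000, 3.5000, 1.0000
Σ(xᵢ − x̄)² = 352.5400 ⇒ m₂ = 352.5400/7 = 50.36286
Σ(xᵢ − x̄)³ = -4394.5740 ⇒ m₃ = -4394.5740/7 = -627.79629
m₂^(3/2) = 50.36286^(1.5) = 357.40905
g₁ = m₃ / m₂^(3/2) = -627.79629 / 357.40905 ≈ -1.7565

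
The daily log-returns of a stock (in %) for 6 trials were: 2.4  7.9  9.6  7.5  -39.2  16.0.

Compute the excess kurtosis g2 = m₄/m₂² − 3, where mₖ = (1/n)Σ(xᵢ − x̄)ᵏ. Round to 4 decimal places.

0.8762

x̄ = 0.7000
Σ(xᵢ − x̄)² = 2006.2800 ⇒ m₂ = 334.38000
Σ(xᵢ − x̄)⁴ = 2600402.0676 ⇒ m₄ = 433400.34460
m₂² = 111809.98440
g2 = m₄/m₂² − 3 = 3.87622 − 3 ≈ 0.8762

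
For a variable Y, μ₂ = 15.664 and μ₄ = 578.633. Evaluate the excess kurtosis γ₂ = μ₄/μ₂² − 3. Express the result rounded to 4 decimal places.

-0.6417

μ₂² = 15.664² = 245.36090
μ₄/μ₂² = 578.633 / 245.36090 = 2.35829
γ₂ = 2.35829 − 3 ≈ -0.6417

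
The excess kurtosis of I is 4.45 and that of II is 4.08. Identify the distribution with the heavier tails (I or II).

Higher excess kurtosis ⇒ heavier tails relative to the normal distribution.
4.45 vs 4.08: the larger is 4.45, so I has heavier tails.

I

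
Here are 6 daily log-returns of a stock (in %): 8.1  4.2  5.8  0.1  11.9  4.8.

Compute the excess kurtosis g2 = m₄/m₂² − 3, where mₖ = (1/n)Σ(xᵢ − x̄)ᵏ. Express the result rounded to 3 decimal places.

x̄ = 5.8167
Σ(xᵢ − x̄)² = 78.5483 ⇒ m₂ = 13.09139
Σ(xᵢ − x̄)⁴ = 2472.5955 ⇒ m₄ = 412.09926
m₂² = 171.38446
g2 = m₄/m₂² − 3 = 2.40453 − 3 ≈ -0.595

-0.595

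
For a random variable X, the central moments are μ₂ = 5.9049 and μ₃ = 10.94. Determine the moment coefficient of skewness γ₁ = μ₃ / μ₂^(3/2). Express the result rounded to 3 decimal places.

σ = √μ₂ = √5.9049 = 2.43000
σ³ = μ₂^(3/2) = 14.34891
γ₁ = μ₃/σ³ = 10.94 / 14.34891 ≈ 0.762

0.762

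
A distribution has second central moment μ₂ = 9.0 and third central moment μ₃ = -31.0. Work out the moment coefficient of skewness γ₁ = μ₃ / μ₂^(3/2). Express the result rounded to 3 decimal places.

-1.148

σ = √μ₂ = √9.0 = 3.00000
σ³ = μ₂^(3/2) = 27.00000
γ₁ = μ₃/σ³ = -31.0 / 27.00000 ≈ -1.148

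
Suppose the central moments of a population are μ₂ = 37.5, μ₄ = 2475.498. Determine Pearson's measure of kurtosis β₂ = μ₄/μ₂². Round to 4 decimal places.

μ₂² = 37.5² = 1406.25000
μ₄/μ₂² = 2475.498 / 1406.25000 = 1.76035
β₂ ≈ 1.7604

1.7604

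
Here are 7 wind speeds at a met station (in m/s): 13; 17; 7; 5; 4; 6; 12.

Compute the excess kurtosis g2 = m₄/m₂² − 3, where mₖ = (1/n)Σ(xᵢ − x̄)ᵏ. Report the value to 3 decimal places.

x̄ = 9.1429
Σ(xᵢ − x̄)² = 142.8571 ⇒ m₂ = 20.40816
Σ(xᵢ − x̄)⁴ = 5211.9300 ⇒ m₄ = 744.56143
m₂² = 416.49313
g2 = m₄/m₂² − 3 = 1.78769 − 3 ≈ -1.212

-1.212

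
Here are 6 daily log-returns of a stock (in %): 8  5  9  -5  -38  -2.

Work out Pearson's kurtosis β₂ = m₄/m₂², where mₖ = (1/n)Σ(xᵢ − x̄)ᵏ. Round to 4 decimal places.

3.5133

x̄ = -3.8333
Σ(xᵢ − x̄)² = 1554.8333 ⇒ m₂ = 259.13889
Σ(xᵢ − x̄)⁴ = 1415565.4861 ⇒ m₄ = 235927.58102
m₂² = 67152.96373
β₂ = m₄/m₂² = 235927.58102 / 67152.96373 ≈ 3.5133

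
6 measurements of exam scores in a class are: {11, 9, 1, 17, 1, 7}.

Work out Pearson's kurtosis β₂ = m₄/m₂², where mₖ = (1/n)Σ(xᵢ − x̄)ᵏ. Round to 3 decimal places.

1.953

x̄ = 7.6667
Σ(xᵢ − x̄)² = 189.3333 ⇒ m₂ = 31.55556
Σ(xᵢ − x̄)⁴ = 11665.7778 ⇒ m₄ = 1944.29630
m₂² = 995.75309
β₂ = m₄/m₂² = 1944.29630 / 995.75309 ≈ 1.953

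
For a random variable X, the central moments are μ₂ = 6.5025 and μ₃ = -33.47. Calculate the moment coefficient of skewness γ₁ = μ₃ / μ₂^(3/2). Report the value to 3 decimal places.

-2.019

σ = √μ₂ = √6.5025 = 2.55000
σ³ = μ₂^(3/2) = 16.58138
γ₁ = μ₃/σ³ = -33.47 / 16.58138 ≈ -2.019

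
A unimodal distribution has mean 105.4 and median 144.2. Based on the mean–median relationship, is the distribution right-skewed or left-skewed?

left-skewed

mean − median = 105.4 − 144.2 = -38.8
mean < median ⇒ the longer tail is on the left ⇒ left-skewed (negatively skewed).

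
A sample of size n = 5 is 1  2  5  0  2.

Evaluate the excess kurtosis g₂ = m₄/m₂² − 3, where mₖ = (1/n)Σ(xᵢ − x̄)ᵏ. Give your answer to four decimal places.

x̄ = 2.0000
Σ(xᵢ − x̄)² = 14.0000 ⇒ m₂ = 2.80000
Σ(xᵢ − x̄)⁴ = 98.0000 ⇒ m₄ = 19.60000
m₂² = 7.84000
g₂ = m₄/m₂² − 3 = 2.50000 − 3 ≈ -0.5000

-0.5000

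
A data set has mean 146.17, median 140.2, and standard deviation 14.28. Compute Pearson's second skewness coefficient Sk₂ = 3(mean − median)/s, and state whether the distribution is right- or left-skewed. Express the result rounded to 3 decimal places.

Sk₂ = 3(146.17 − 140.2) / 14.28 = 3 × 5.9700 / 14.28
    = 17.9100 / 14.28 ≈ 1.254
Sk₂ > 0 ⇒ mean > median ⇒ right-skewed (positive skew).

1.254, right-skewed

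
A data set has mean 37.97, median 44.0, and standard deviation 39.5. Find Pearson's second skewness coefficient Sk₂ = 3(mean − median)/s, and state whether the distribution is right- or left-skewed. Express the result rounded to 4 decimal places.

Sk₂ = 3(37.97 − 44.0) / 39.5 = 3 × -6.0300 / 39.5
    = -18.0900 / 39.5 ≈ -0.4580
Sk₂ < 0 ⇒ mean < median ⇒ left-skewed (negative skew).

-0.4580, left-skewed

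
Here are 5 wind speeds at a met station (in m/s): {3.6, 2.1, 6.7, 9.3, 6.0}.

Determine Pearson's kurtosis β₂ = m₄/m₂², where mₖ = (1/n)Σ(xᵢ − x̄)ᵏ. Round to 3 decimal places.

x̄ = 5.5400
Σ(xᵢ − x̄)² = 31.2920 ⇒ m₂ = 6.25840
Σ(xᵢ − x̄)⁴ = 355.9259 ⇒ m₄ = 71.18518
m₂² = 39.16757
β₂ = m₄/m₂² = 71.18518 / 39.16757 ≈ 1.817

1.817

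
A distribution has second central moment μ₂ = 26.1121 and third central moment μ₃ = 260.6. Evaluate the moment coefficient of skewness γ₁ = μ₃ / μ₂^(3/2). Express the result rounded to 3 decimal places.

1.953

σ = √μ₂ = √26.1121 = 5.11000
σ³ = μ₂^(3/2) = 133.43283
γ₁ = μ₃/σ³ = 260.6 / 133.43283 ≈ 1.953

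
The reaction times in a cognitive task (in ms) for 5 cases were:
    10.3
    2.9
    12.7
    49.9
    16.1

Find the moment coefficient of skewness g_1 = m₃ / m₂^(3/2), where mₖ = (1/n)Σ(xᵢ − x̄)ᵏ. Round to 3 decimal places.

1.231

x̄ = (10.3 + 2.9 + 12.7 + 49.9 + 16.1) / 5 = 18.3800
deviations (xᵢ − x̄): -8.0800, -15.4800, -5.6800, 31.5200, -2.2800
Σ(xᵢ − x̄)² = 1335.8880 ⇒ m₂ = 1335.8880/5 = 267.17760
Σ(xᵢ − x̄)³ = 26883.3523 ⇒ m₃ = 26883.3523/5 = 5376.67046
m₂^(3/2) = 267.17760^(1.5) = 4367.16968
g_1 = m₃ / m₂^(3/2) = 5376.67046 / 4367.16968 ≈ 1.231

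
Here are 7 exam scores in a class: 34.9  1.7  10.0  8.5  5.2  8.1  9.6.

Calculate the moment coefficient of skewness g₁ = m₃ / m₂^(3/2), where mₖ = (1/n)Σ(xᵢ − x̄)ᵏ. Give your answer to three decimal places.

x̄ = (34.9 + 1.7 + 10.0 + 8.5 + 5.2 + 8.1 + 9.6) / 7 = 11.1429
deviations (xᵢ − x̄): 23.7571, -9.4429, -1.1429, -2.6429, -5.9429, -3.0429, -1.5429
Σ(xᵢ − x̄)² = 708.8171 ⇒ m₂ = 708.8171/7 = 101.25959
Σ(xᵢ − x̄)³ = 12304.8928 ⇒ m₃ = 12304.8928/7 = 1757.84183
m₂^(3/2) = 101.25959^(1.5) = 1018.95325
g₁ = m₃ / m₂^(3/2) = 1757.84183 / 1018.95325 ≈ 1.725

1.725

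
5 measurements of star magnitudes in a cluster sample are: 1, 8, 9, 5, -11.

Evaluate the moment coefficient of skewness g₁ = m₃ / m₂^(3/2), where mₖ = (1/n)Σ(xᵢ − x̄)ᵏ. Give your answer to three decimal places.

-1.010

x̄ = (1 + 8 + 9 + 5 - 11) / 5 = 2.4000
deviations (xᵢ − x̄): -1.4000, 5.6000, 6.6000, 2.6000, -13.4000
Σ(xᵢ − x̄)² = 263.2000 ⇒ m₂ = 263.2000/5 = 52.64000
Σ(xᵢ − x̄)³ = -1928.1600 ⇒ m₃ = -1928.1600/5 = -385.63200
m₂^(3/2) = 52.64000^(1.5) = 381.92125
g₁ = m₃ / m₂^(3/2) = -385.63200 / 381.92125 ≈ -1.010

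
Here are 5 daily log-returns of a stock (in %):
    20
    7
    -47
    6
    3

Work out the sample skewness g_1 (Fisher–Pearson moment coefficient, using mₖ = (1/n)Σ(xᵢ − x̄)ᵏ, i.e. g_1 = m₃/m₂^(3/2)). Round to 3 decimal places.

x̄ = (20 + 7 - 47 + 6 + 3) / 5 = -2.2000
deviations (xᵢ − x̄): 22.2000, 9.2000, -44.8000, 8.2000, 5.2000
Σ(xᵢ − x̄)² = 2678.8000 ⇒ m₂ = 2678.8000/5 = 535.76000
Σ(xᵢ − x̄)³ = -77503.6800 ⇒ m₃ = -77503.6800/5 = -15500.73600
m₂^(3/2) = 535.76000^(1.5) = 12400.96349
g_1 = m₃ / m₂^(3/2) = -15500.73600 / 12400.96349 ≈ -1.250

-1.250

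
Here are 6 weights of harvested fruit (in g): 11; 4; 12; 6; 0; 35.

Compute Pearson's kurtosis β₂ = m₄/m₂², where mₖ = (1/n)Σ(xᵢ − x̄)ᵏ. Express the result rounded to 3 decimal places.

x̄ = 11.3333
Σ(xᵢ − x̄)² = 771.3333 ⇒ m₂ = 128.55556
Σ(xᵢ − x̄)⁴ = 333923.7778 ⇒ m₄ = 55653.96296
m₂² = 16526.53086
β₂ = m₄/m₂² = 55653.96296 / 16526.53086 ≈ 3.368

3.368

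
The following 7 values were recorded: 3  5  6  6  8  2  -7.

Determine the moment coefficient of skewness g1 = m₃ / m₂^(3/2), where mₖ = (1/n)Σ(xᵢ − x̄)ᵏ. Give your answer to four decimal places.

x̄ = (3 + 5 + 6 + 6 + 8 + 2 - 7) / 7 = 3.2857
deviations (xᵢ − x̄): -0.2857, 1.7143, 2.7143, 2.7143, 4.7143, -1.2857, -10.2857
Σ(xᵢ − x̄)² = 147.4286 ⇒ m₂ = 147.4286/7 = 21.06122
Σ(xᵢ − x̄)³ = -940.5306 ⇒ m₃ = -940.5306/7 = -134.36152
m₂^(3/2) = 21.06122^(1.5) = 96.65524
g1 = m₃ / m₂^(3/2) = -134.36152 / 96.65524 ≈ -1.3901

-1.3901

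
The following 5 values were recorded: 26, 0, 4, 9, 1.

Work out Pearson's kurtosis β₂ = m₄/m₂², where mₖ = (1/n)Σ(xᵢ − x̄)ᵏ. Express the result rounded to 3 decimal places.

2.710

x̄ = 8.0000
Σ(xᵢ − x̄)² = 454.0000 ⇒ m₂ = 90.80000
Σ(xᵢ − x̄)⁴ = 111730.0000 ⇒ m₄ = 22346.00000
m₂² = 8244.64000
β₂ = m₄/m₂² = 22346.00000 / 8244.64000 ≈ 2.710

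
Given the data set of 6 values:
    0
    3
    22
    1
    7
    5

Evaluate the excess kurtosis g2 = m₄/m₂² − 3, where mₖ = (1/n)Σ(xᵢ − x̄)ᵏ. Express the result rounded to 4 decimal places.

0.5160

x̄ = 6.3333
Σ(xᵢ − x̄)² = 327.3333 ⇒ m₂ = 54.55556
Σ(xᵢ − x̄)⁴ = 62787.7778 ⇒ m₄ = 10464.62963
m₂² = 2976.30864
g2 = m₄/m₂² − 3 = 3.51598 − 3 ≈ 0.5160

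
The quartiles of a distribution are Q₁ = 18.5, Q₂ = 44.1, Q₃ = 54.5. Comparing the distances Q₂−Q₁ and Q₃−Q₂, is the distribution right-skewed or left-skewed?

Q₂ − Q₁ = 25.6;  Q₃ − Q₂ = 10.4
Q₂ − Q₁ > Q₃ − Q₂ ⇒ the lower half is more spread out ⇒ left-skewed.

left-skewed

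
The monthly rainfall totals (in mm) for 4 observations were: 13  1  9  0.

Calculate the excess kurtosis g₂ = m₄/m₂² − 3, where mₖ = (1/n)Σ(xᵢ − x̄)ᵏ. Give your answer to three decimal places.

x̄ = 5.7500
Σ(xᵢ − x̄)² = 118.7500 ⇒ m₂ = 29.68750
Σ(xᵢ − x̄)⁴ = 4476.5781 ⇒ m₄ = 1119.14453
m₂² = 881.34766
g₂ = m₄/m₂² − 3 = 1.26981 − 3 ≈ -1.730

-1.730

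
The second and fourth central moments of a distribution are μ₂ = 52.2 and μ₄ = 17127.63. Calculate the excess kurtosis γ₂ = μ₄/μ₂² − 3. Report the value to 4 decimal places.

3.2857

μ₂² = 52.2² = 2724.84000
μ₄/μ₂² = 17127.63 / 2724.84000 = 6.28574
γ₂ = 6.28574 − 3 ≈ 3.2857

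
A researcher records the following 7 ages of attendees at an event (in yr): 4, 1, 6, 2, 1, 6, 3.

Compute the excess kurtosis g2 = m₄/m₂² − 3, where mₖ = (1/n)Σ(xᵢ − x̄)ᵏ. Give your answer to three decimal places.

x̄ = 3.2857
Σ(xᵢ − x̄)² = 27.4286 ⇒ m₂ = 3.91837
Σ(xᵢ − x̄)⁴ = 166.1458 ⇒ m₄ = 23.73511
m₂² = 15.35360
g2 = m₄/m₂² − 3 = 1.54590 − 3 ≈ -1.454

-1.454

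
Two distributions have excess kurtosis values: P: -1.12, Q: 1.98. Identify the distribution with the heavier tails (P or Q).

Q

Higher excess kurtosis ⇒ heavier tails relative to the normal distribution.
-1.12 vs 1.98: the larger is 1.98, so Q has heavier tails. (Q is leptokurtic — heavier-than-normal tails; the other is platykurtic.)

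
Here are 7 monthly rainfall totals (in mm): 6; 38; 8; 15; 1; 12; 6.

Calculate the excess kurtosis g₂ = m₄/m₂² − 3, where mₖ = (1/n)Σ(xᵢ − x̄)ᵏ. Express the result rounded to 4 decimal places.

x̄ = 12.2857
Σ(xᵢ − x̄)² = 893.4286 ⇒ m₂ = 127.63265
Σ(xᵢ − x̄)⁴ = 456954.0233 ⇒ m₄ = 65279.14619
m₂² = 16290.09413
g₂ = m₄/m₂² − 3 = 4.00729 − 3 ≈ 1.0073

1.0073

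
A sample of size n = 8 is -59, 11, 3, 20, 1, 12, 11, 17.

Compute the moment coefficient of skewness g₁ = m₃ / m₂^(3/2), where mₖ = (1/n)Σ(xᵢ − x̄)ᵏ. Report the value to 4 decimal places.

-1.9948

x̄ = (-59 + 11 + 3 + 20 + 1 + 12 + 11 + 17) / 8 = 2.0000
deviations (xᵢ − x̄): -61.0000, 9.0000, 1.0000, 18.0000, -1.0000, 10.0000, 9.0000, 15.0000
Σ(xᵢ − x̄)² = 4534.0000 ⇒ m₂ = 4534.0000/8 = 566.75000
Σ(xᵢ − x̄)³ = -215316.0000 ⇒ m₃ = -215316.0000/8 = -26914.50000
m₂^(3/2) = 566.75000^(1.5) = 13492.34051
g₁ = m₃ / m₂^(3/2) = -26914.50000 / 13492.34051 ≈ -1.9948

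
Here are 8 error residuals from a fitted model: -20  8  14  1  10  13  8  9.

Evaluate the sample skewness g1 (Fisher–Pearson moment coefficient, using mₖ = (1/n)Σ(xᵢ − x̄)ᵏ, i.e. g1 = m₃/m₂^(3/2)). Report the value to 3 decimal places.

-1.749

x̄ = (-20 + 8 + 14 + 1 + 10 + 13 + 8 + 9) / 8 = 5.3750
deviations (xᵢ − x̄): -25.3750, 2.6250, 8.6250, -4.3750, 4.6250, 7.6250, 2.6250, 3.6250
Σ(xᵢ − x̄)² = 843.8750 ⇒ m₂ = 843.8750/8 = 105.48438
Σ(xᵢ − x̄)³ = -15154.7813 ⇒ m₃ = -15154.7813/8 = -1894.34766
m₂^(3/2) = 105.48438^(1.5) = 1083.38346
g1 = m₃ / m₂^(3/2) = -1894.34766 / 1083.38346 ≈ -1.749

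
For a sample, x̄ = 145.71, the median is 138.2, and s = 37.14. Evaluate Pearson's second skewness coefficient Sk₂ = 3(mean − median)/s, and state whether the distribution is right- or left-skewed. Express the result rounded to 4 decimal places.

Sk₂ = 3(145.71 − 138.2) / 37.14 = 3 × 7.5100 / 37.14
    = 22.5300 / 37.14 ≈ 0.6066
Sk₂ > 0 ⇒ mean > median ⇒ right-skewed (positive skew).

0.6066, right-skewed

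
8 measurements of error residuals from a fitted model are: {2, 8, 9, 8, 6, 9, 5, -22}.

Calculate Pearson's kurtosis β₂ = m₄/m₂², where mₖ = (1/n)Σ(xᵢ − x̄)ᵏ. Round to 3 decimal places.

5.556

x̄ = 3.1250
Σ(xᵢ − x̄)² = 760.8750 ⇒ m₂ = 95.10938
Σ(xᵢ − x̄)⁴ = 402090.8379 ⇒ m₄ = 50261.35474
m₂² = 9045.79321
β₂ = m₄/m₂² = 50261.35474 / 9045.79321 ≈ 5.556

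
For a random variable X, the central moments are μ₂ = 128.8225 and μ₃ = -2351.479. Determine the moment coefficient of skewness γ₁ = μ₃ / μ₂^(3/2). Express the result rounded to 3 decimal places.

-1.608

σ = √μ₂ = √128.8225 = 11.35000
σ³ = μ₂^(3/2) = 1462.13537
γ₁ = μ₃/σ³ = -2351.479 / 1462.13537 ≈ -1.608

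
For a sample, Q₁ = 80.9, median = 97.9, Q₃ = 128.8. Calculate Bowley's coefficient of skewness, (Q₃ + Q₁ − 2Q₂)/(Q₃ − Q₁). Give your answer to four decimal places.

numerator: Q₃ + Q₁ − 2Q₂ = 128.8 + 80.9 − 2×97.9 = 13.9000
denominator: Q₃ − Q₁ = 128.8 − 80.9 = 47.9000
Bowley skewness = 13.9000 / 47.9000 ≈ 0.2902

0.2902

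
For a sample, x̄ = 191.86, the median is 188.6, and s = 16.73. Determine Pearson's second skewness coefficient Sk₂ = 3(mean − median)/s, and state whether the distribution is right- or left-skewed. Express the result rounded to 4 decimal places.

Sk₂ = 3(191.86 − 188.6) / 16.73 = 3 × 3.2600 / 16.73
    = 9.7800 / 16.73 ≈ 0.5846
Sk₂ > 0 ⇒ mean > median ⇒ right-skewed (positive skew).

0.5846, right-skewed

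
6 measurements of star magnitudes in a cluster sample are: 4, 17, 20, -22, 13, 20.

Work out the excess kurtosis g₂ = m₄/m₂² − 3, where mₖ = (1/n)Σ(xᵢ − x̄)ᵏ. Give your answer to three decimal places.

x̄ = 8.6667
Σ(xᵢ − x̄)² = 1307.3333 ⇒ m₂ = 217.88889
Σ(xᵢ − x̄)⁴ = 923081.1111 ⇒ m₄ = 153846.85185
m₂² = 47475.56790
g₂ = m₄/m₂² − 3 = 3.24055 − 3 ≈ 0.241

0.241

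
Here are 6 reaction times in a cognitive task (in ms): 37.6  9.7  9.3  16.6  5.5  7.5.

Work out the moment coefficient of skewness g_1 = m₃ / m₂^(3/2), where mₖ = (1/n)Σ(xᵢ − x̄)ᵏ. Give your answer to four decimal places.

1.4387

x̄ = (37.6 + 9.7 + 9.3 + 16.6 + 5.5 + 7.5) / 6 = 14.3667
deviations (xᵢ − x̄): 23.2333, -4.6667, -5.0667, 2.2333, -8.8667, -6.8667
Σ(xᵢ − x̄)² = 717.9933 ⇒ m₂ = 717.9933/6 = 119.66556
Σ(xᵢ − x̄)³ = 11299.6636 ⇒ m₃ = 11299.6636/6 = 1883.27726
m₂^(3/2) = 119.66556^(1.5) = 1309.04249
g_1 = m₃ / m₂^(3/2) = 1883.27726 / 1309.04249 ≈ 1.4387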